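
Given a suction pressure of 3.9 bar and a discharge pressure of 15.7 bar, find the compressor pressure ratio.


PR = P_high / P_low
PR = 15.7 / 3.9
PR = 4.026

4.026


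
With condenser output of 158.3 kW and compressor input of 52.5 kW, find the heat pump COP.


COP_hp = Q_cond / W
COP_hp = 158.3 / 52.5
COP_hp = 3.015

3.015


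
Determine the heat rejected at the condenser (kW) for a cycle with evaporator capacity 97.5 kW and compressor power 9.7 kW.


Q_cond = Q_evap + W
Q_cond = 97.5 + 9.7
Q_cond = 107.2 kW

107.2


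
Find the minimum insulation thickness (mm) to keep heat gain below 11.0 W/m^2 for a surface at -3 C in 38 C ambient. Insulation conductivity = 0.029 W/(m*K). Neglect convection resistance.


dT = 38 - (-3) = 41 K
thickness = k * dT / q_max * 1000
thickness = 0.029 * 41 / 11.0 * 1000
thickness = 108.1 mm

108.1


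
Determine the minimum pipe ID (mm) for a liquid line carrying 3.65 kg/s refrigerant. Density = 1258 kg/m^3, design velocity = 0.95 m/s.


A = m_dot / (rho * v) = 3.65 / (1258 * 0.95) = 0.003054137729 m^2
d = sqrt(4*A/pi) * 1000
d = 62.4 mm

62.4


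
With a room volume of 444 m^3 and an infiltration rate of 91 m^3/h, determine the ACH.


ACH = flow / volume
ACH = 91 / 444
ACH = 0.205

0.205


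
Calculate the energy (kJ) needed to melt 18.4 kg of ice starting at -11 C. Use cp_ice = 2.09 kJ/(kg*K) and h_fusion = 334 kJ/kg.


Sensible heat = cp * dT = 2.09 * 11 = 22.99 kJ/kg
Total per kg = 22.99 + 334 = 356.99 kJ/kg
Q = m * total = 18.4 * 356.99
Q = 6568.6 kJ

6568.6


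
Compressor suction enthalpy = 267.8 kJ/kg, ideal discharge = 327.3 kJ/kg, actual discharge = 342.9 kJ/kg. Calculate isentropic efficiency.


dh_ideal = 327.3 - 267.8 = 59.5 kJ/kg
dh_actual = 342.9 - 267.8 = 75.1 kJ/kg
eta_s = dh_ideal / dh_actual = 59.5 / 75.1
eta_s = 0.7923

0.7923


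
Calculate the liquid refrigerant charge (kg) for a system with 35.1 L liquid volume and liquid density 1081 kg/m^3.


Charge = V * rho / 1000
Charge = 35.1 * 1081 / 1000
Charge = 37.94 kg

37.94


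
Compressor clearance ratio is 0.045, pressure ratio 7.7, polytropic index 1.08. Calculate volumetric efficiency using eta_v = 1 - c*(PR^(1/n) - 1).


PR^(1/n) = 7.7^(1/1.08) = 6.61949328
eta_v = 1 - 0.045 * (6.61949328 - 1)
eta_v = 0.7471

0.7471


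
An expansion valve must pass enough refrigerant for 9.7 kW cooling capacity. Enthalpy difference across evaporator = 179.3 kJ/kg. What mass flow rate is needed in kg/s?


m_dot = Q / dh
m_dot = 9.7 / 179.3
m_dot = 0.0541 kg/s

0.0541


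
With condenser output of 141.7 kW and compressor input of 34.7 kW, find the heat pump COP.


COP_hp = Q_cond / W
COP_hp = 141.7 / 34.7
COP_hp = 4.084

4.084


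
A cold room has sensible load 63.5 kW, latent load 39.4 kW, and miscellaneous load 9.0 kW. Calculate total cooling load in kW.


Q_total = Q_s + Q_l + Q_misc
Q_total = 63.5 + 39.4 + 9.0
Q_total = 111.9 kW

111.9


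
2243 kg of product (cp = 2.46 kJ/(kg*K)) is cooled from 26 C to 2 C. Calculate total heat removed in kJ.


dT = 26 - (2) = 24 K
Q = m * cp * dT = 2243 * 2.46 * 24
Q = 132427 kJ

132427


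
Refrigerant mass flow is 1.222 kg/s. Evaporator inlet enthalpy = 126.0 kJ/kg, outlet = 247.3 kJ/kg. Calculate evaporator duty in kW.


dh = 247.3 - 126.0 = 121.3 kJ/kg
Q_evap = m_dot * dh = 1.222 * 121.3
Q_evap = 148.23 kW

148.23


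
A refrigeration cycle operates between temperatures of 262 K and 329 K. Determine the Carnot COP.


dT = 329 - 262 = 67 K
COP_carnot = T_cold / dT = 262 / 67
COP_carnot = 3.91

3.91


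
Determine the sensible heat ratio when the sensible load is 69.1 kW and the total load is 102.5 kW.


SHR = Q_sensible / Q_total
SHR = 69.1 / 102.5
SHR = 0.674

0.674


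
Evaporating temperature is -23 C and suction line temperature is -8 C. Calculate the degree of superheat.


Superheat = T_suction - T_evap
Superheat = -8 - (-23)
Superheat = 15 K

15


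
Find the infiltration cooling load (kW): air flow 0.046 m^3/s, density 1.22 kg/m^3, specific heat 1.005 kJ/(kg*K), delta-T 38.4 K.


Q = V_dot * rho * cp * dT
Q = 0.046 * 1.22 * 1.005 * 38.4
Q = 2.166 kW

2.166


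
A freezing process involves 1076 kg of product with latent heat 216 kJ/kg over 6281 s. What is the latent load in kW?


Q_lat = m * h_fg / t
Q_lat = 1076 * 216 / 6281
Q_lat = 37.0 kW

37.0


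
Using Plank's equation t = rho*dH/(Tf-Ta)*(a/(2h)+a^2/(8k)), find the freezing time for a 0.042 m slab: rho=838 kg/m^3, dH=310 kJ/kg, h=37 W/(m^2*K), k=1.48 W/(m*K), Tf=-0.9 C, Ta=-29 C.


dT = -0.9 - (-29) = 28.1 K
term1 = a/(2h) = 0.042/(2*37) = 0.0005675675676
term2 = a^2/(8k) = 0.042^2/(8*1.48) = 0.0001489864865
t = rho*dH*1000/dT * (term1 + term2)
t = 838*310*1000/28.1 * (0.0005675675676 + 0.0001489864865)
t = 6624 s

6624


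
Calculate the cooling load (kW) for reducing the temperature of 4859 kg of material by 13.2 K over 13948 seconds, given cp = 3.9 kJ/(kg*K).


Q = m * cp * dT / t
Q = 4859 * 3.9 * 13.2 / 13948
Q = 17.934 kW

17.934


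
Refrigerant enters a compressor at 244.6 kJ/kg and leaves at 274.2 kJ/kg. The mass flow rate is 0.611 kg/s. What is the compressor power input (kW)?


dh = 274.2 - 244.6 = 29.6 kJ/kg
W = m_dot * dh = 0.611 * 29.6 = 18.09 kW

18.09


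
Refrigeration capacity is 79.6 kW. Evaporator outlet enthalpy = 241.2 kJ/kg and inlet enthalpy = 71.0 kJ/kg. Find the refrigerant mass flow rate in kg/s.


dh = 241.2 - 71.0 = 170.2 kJ/kg
m_dot = Q / dh = 79.6 / 170.2 = 0.4677 kg/s

0.4677


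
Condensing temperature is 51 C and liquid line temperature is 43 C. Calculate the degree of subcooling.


Subcooling = T_cond - T_liquid
Subcooling = 51 - 43
Subcooling = 8 K

8


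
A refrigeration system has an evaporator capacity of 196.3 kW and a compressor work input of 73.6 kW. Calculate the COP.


COP = Q_evap / W
COP = 196.3 / 73.6
COP = 2.667

2.667


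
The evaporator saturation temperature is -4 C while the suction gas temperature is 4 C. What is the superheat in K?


Superheat = T_suction - T_evap
Superheat = 4 - (-4)
Superheat = 8 K

8


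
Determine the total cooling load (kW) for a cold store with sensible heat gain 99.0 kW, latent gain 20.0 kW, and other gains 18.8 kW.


Q_total = Q_s + Q_l + Q_misc
Q_total = 99.0 + 20.0 + 18.8
Q_total = 137.8 kW

137.8


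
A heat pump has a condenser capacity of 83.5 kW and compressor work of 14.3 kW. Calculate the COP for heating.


COP_hp = Q_cond / W
COP_hp = 83.5 / 14.3
COP_hp = 5.839

5.839


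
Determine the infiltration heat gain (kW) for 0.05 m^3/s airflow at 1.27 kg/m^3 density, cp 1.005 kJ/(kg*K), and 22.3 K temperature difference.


Q = V_dot * rho * cp * dT
Q = 0.05 * 1.27 * 1.005 * 22.3
Q = 1.423 kW

1.423


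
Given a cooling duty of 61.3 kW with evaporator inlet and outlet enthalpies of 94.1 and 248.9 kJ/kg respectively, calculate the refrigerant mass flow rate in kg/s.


dh = 248.9 - 94.1 = 154.8 kJ/kg
m_dot = Q / dh = 61.3 / 154.8 = 0.396 kg/s

0.396


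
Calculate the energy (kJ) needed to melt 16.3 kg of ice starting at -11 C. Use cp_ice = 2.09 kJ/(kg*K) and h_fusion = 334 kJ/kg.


Sensible heat = cp * dT = 2.09 * 11 = 22.99 kJ/kg
Total per kg = 22.99 + 334 = 356.99 kJ/kg
Q = m * total = 16.3 * 356.99
Q = 5818.9 kJ

5818.9


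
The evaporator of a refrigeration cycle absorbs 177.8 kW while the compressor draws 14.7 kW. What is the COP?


COP = Q_evap / W
COP = 177.8 / 14.7
COP = 12.095

12.095


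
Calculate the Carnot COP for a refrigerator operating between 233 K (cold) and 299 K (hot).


dT = 299 - 233 = 66 K
COP_carnot = T_cold / dT = 233 / 66
COP_carnot = 3.53

3.53


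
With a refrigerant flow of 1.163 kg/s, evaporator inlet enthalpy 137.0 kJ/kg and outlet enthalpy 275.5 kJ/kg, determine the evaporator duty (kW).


dh = 275.5 - 137.0 = 138.5 kJ/kg
Q_evap = m_dot * dh = 1.163 * 138.5
Q_evap = 161.08 kW

161.08


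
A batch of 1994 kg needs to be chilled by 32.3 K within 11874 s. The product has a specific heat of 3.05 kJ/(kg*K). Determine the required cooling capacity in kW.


Q = m * cp * dT / t
Q = 1994 * 3.05 * 32.3 / 11874
Q = 16.544 kW

16.544


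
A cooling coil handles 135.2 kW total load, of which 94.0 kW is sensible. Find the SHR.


SHR = Q_sensible / Q_total
SHR = 94.0 / 135.2
SHR = 0.695

0.695


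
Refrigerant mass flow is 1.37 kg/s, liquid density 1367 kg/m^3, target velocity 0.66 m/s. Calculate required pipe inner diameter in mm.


A = m_dot / (rho * v) = 1.37 / (1367 * 0.66) = 0.001518476646 m^2
d = sqrt(4*A/pi) * 1000
d = 44.0 mm

44.0


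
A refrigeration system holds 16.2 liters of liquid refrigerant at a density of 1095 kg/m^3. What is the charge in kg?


Charge = V * rho / 1000
Charge = 16.2 * 1095 / 1000
Charge = 17.74 kg

17.74


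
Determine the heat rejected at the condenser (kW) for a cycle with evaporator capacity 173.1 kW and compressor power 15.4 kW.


Q_cond = Q_evap + W
Q_cond = 173.1 + 15.4
Q_cond = 188.5 kW

188.5


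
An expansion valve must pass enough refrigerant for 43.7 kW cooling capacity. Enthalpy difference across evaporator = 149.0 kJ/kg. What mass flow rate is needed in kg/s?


m_dot = Q / dh
m_dot = 43.7 / 149.0
m_dot = 0.2933 kg/s

0.2933


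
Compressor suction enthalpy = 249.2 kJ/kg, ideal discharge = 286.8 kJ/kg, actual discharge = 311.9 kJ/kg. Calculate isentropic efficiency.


dh_ideal = 286.8 - 249.2 = 37.6 kJ/kg
dh_actual = 311.9 - 249.2 = 62.7 kJ/kg
eta_s = dh_ideal / dh_actual = 37.6 / 62.7
eta_s = 0.5997

0.5997


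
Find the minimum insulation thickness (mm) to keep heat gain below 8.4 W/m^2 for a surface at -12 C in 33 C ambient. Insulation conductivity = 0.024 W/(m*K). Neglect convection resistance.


dT = 33 - (-12) = 45 K
thickness = k * dT / q_max * 1000
thickness = 0.024 * 45 / 8.4 * 1000
thickness = 128.6 mm

128.6


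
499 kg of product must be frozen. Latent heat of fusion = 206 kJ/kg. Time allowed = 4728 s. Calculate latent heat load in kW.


Q_lat = m * h_fg / t
Q_lat = 499 * 206 / 4728
Q_lat = 21.74 kW

21.74


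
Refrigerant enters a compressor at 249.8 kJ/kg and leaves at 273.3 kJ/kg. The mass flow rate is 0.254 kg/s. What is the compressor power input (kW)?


dh = 273.3 - 249.8 = 23.5 kJ/kg
W = m_dot * dh = 0.254 * 23.5 = 5.97 kW

5.97


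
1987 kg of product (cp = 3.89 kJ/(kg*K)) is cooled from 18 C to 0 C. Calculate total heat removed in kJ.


dT = 18 - (0) = 18 K
Q = m * cp * dT = 1987 * 3.89 * 18
Q = 139130 kJ

139130


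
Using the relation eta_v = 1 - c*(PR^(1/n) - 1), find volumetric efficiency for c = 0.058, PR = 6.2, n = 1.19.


PR^(1/n) = 6.2^(1/1.19) = 4.63313942
eta_v = 1 - 0.058 * (4.63313942 - 1)
eta_v = 0.7893

0.7893


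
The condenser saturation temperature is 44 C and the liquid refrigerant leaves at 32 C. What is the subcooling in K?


Subcooling = T_cond - T_liquid
Subcooling = 44 - 32
Subcooling = 12 K

12


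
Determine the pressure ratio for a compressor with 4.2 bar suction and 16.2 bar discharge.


PR = P_high / P_low
PR = 16.2 / 4.2
PR = 3.857

3.857


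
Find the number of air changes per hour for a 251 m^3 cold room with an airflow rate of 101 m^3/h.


ACH = flow / volume
ACH = 101 / 251
ACH = 0.402

0.402


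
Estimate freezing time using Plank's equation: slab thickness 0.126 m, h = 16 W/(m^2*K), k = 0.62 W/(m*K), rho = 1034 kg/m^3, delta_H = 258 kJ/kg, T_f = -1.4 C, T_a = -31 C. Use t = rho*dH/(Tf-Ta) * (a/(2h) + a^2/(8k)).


dT = -1.4 - (-31) = 29.6 K
term1 = a/(2h) = 0.126/(2*16) = 0.0039375
term2 = a^2/(8k) = 0.126^2/(8*0.62) = 0.003200806452
t = rho*dH*1000/dT * (term1 + term2)
t = 1034*258*1000/29.6 * (0.0039375 + 0.003200806452)
t = 64334 s

64334


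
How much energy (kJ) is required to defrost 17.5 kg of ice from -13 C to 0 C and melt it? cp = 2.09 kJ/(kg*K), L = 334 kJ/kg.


Sensible heat = cp * dT = 2.09 * 13 = 27.17 kJ/kg
Total per kg = 27.17 + 334 = 361.17 kJ/kg
Q = m * total = 17.5 * 361.17
Q = 6320.5 kJ

6320.5


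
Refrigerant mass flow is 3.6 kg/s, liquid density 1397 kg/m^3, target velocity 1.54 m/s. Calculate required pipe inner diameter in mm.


A = m_dot / (rho * v) = 3.6 / (1397 * 1.54) = 0.001673344551 m^2
d = sqrt(4*A/pi) * 1000
d = 46.2 mm

46.2


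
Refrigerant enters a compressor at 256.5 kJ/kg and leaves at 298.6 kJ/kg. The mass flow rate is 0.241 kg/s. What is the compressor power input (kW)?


dh = 298.6 - 256.5 = 42.1 kJ/kg
W = m_dot * dh = 0.241 * 42.1 = 10.15 kW

10.15


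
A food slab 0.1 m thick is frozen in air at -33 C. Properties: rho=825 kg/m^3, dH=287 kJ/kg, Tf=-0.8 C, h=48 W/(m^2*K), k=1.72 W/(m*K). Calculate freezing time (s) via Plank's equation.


dT = -0.8 - (-33) = 32.2 K
term1 = a/(2h) = 0.1/(2*48) = 0.001041666667
term2 = a^2/(8k) = 0.1^2/(8*1.72) = 0.000726744186
t = rho*dH*1000/dT * (term1 + term2)
t = 825*287*1000/32.2 * (0.001041666667 + 0.000726744186)
t = 13004 s

13004


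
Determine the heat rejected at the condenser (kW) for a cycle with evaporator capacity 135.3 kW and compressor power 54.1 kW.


Q_cond = Q_evap + W
Q_cond = 135.3 + 54.1
Q_cond = 189.4 kW

189.4


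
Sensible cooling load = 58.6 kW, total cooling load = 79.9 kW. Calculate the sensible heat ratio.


SHR = Q_sensible / Q_total
SHR = 58.6 / 79.9
SHR = 0.733

0.733


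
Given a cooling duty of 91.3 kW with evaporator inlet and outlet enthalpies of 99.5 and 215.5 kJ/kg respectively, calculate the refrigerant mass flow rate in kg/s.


dh = 215.5 - 99.5 = 116.0 kJ/kg
m_dot = Q / dh = 91.3 / 116.0 = 0.7871 kg/s

0.7871


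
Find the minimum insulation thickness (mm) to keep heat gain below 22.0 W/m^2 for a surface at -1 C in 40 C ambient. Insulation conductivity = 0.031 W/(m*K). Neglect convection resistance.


dT = 40 - (-1) = 41 K
thickness = k * dT / q_max * 1000
thickness = 0.031 * 41 / 22.0 * 1000
thickness = 57.8 mm

57.8


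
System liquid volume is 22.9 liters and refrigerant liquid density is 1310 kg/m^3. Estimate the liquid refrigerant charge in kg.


Charge = V * rho / 1000
Charge = 22.9 * 1310 / 1000
Charge = 30.0 kg

30.0


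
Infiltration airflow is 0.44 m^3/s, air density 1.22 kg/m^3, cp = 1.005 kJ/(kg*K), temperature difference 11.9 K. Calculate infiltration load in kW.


Q = V_dot * rho * cp * dT
Q = 0.44 * 1.22 * 1.005 * 11.9
Q = 6.42 kW

6.42


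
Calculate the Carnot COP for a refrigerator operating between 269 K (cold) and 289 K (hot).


dT = 289 - 269 = 20 K
COP_carnot = T_cold / dT = 269 / 20
COP_carnot = 13.45

13.45


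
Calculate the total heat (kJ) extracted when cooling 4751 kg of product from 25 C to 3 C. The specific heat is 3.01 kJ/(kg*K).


dT = 25 - (3) = 22 K
Q = m * cp * dT = 4751 * 3.01 * 22
Q = 314611 kJ

314611


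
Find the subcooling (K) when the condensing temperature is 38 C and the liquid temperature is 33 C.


Subcooling = T_cond - T_liquid
Subcooling = 38 - 33
Subcooling = 5 K

5


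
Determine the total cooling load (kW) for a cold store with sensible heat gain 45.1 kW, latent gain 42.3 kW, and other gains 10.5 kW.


Q_total = Q_s + Q_l + Q_misc
Q_total = 45.1 + 42.3 + 10.5
Q_total = 97.9 kW

97.9


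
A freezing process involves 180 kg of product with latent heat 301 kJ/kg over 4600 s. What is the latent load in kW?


Q_lat = m * h_fg / t
Q_lat = 180 * 301 / 4600
Q_lat = 11.78 kW

11.78


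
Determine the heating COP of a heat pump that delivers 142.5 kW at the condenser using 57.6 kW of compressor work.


COP_hp = Q_cond / W
COP_hp = 142.5 / 57.6
COP_hp = 2.474

2.474


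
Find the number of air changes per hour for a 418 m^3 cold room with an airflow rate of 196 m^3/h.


ACH = flow / volume
ACH = 196 / 418
ACH = 0.469

0.469


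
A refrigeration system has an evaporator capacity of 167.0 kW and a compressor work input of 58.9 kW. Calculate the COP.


COP = Q_evap / W
COP = 167.0 / 58.9
COP = 2.835

2.835


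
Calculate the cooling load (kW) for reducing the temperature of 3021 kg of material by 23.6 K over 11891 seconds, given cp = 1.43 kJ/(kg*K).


Q = m * cp * dT / t
Q = 3021 * 1.43 * 23.6 / 11891
Q = 8.574 kW

8.574


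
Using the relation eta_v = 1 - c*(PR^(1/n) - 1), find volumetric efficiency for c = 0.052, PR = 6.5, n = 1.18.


PR^(1/n) = 6.5^(1/1.18) = 4.88550682
eta_v = 1 - 0.052 * (4.88550682 - 1)
eta_v = 0.798

0.798


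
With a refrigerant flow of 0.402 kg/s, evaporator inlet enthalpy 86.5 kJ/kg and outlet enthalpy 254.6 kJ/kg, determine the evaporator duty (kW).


dh = 254.6 - 86.5 = 168.1 kJ/kg
Q_evap = m_dot * dh = 0.402 * 168.1
Q_evap = 67.58 kW

67.58


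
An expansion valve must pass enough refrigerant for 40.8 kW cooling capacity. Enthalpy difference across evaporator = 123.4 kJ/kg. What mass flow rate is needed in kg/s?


m_dot = Q / dh
m_dot = 40.8 / 123.4
m_dot = 0.3306 kg/s

0.3306


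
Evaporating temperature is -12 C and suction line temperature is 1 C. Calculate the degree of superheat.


Superheat = T_suction - T_evap
Superheat = 1 - (-12)
Superheat = 13 K

13


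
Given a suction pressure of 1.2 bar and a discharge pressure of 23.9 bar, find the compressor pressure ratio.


PR = P_high / P_low
PR = 23.9 / 1.2
PR = 19.917

19.917


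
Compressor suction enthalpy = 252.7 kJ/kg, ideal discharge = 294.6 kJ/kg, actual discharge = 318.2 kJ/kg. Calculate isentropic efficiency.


dh_ideal = 294.6 - 252.7 = 41.9 kJ/kg
dh_actual = 318.2 - 252.7 = 65.5 kJ/kg
eta_s = dh_ideal / dh_actual = 41.9 / 65.5
eta_s = 0.6397

0.6397


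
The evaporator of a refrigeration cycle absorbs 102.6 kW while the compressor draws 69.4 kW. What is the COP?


COP = Q_evap / W
COP = 102.6 / 69.4
COP = 1.478

1.478


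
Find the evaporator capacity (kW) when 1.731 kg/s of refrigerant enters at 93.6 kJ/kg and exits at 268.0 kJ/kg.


dh = 268.0 - 93.6 = 174.4 kJ/kg
Q_evap = m_dot * dh = 1.731 * 174.4
Q_evap = 301.89 kW

301.89


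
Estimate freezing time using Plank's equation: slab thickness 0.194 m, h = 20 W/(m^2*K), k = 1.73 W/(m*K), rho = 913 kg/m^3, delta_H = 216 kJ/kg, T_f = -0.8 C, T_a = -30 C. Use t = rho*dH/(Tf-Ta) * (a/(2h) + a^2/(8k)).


dT = -0.8 - (-30) = 29.2 K
term1 = a/(2h) = 0.194/(2*20) = 0.00485
term2 = a^2/(8k) = 0.194^2/(8*1.73) = 0.002719364162
t = rho*dH*1000/dT * (term1 + term2)
t = 913*216*1000/29.2 * (0.00485 + 0.002719364162)
t = 51121 s

51121


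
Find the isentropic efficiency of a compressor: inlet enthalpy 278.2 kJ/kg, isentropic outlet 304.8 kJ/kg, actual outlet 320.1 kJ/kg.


dh_ideal = 304.8 - 278.2 = 26.6 kJ/kg
dh_actual = 320.1 - 278.2 = 41.9 kJ/kg
eta_s = dh_ideal / dh_actual = 26.6 / 41.9
eta_s = 0.6348

0.6348


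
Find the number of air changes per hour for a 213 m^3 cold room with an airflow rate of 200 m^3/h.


ACH = flow / volume
ACH = 200 / 213
ACH = 0.939

0.939


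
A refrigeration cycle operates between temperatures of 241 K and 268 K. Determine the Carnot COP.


dT = 268 - 241 = 27 K
COP_carnot = T_cold / dT = 241 / 27
COP_carnot = 8.926

8.926


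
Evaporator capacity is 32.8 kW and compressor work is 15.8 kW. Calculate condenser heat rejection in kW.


Q_cond = Q_evap + W
Q_cond = 32.8 + 15.8
Q_cond = 48.6 kW

48.6


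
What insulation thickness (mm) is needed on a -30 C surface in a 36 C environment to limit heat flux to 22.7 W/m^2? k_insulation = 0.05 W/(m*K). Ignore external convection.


dT = 36 - (-30) = 66 K
thickness = k * dT / q_max * 1000
thickness = 0.05 * 66 / 22.7 * 1000
thickness = 145.4 mm

145.4


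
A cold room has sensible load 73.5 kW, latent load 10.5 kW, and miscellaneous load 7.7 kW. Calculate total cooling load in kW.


Q_total = Q_s + Q_l + Q_misc
Q_total = 73.5 + 10.5 + 7.7
Q_total = 91.7 kW

91.7


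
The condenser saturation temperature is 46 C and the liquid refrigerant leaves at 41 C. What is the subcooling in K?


Subcooling = T_cond - T_liquid
Subcooling = 46 - 41
Subcooling = 5 K

5


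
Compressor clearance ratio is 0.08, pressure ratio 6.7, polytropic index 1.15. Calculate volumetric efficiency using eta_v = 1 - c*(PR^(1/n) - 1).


PR^(1/n) = 6.7^(1/1.15) = 5.22788367
eta_v = 1 - 0.08 * (5.22788367 - 1)
eta_v = 0.6618

0.6618


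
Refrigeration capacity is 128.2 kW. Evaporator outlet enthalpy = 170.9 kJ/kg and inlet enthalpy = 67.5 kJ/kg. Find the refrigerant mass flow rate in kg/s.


dh = 170.9 - 67.5 = 103.4 kJ/kg
m_dot = Q / dh = 128.2 / 103.4 = 1.2398 kg/s

1.2398


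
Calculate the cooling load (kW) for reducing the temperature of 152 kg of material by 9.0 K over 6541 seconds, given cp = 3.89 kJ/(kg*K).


Q = m * cp * dT / t
Q = 152 * 3.89 * 9.0 / 6541
Q = 0.814 kW

0.814


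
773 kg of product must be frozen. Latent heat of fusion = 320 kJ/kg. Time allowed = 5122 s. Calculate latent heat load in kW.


Q_lat = m * h_fg / t
Q_lat = 773 * 320 / 5122
Q_lat = 48.29 kW

48.29


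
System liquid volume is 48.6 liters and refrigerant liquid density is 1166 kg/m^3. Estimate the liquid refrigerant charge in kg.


Charge = V * rho / 1000
Charge = 48.6 * 1166 / 1000
Charge = 56.67 kg

56.67


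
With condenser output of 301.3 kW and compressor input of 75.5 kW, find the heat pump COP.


COP_hp = Q_cond / W
COP_hp = 301.3 / 75.5
COP_hp = 3.991

3.991


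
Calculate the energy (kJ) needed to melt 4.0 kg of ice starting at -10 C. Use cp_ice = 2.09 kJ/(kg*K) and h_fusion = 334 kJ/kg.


Sensible heat = cp * dT = 2.09 * 10 = 20.9 kJ/kg
Total per kg = 20.9 + 334 = 354.9 kJ/kg
Q = m * total = 4.0 * 354.9
Q = 1419.6 kJ

1419.6


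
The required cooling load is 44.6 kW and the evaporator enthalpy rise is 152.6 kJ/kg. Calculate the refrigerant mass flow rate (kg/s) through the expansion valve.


m_dot = Q / dh
m_dot = 44.6 / 152.6
m_dot = 0.2923 kg/s

0.2923


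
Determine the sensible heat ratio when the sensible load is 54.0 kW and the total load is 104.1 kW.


SHR = Q_sensible / Q_total
SHR = 54.0 / 104.1
SHR = 0.519

0.519


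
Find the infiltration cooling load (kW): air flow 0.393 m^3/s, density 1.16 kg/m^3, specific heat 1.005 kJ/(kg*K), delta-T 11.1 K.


Q = V_dot * rho * cp * dT
Q = 0.393 * 1.16 * 1.005 * 11.1
Q = 5.086 kW

5.086


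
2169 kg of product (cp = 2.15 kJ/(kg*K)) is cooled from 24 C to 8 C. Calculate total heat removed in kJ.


dT = 24 - (8) = 16 K
Q = m * cp * dT = 2169 * 2.15 * 16
Q = 74614 kJ

74614


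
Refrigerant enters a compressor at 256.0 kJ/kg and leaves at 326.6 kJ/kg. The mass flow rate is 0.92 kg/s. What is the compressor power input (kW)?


dh = 326.6 - 256.0 = 70.6 kJ/kg
W = m_dot * dh = 0.92 * 70.6 = 64.95 kW

64.95


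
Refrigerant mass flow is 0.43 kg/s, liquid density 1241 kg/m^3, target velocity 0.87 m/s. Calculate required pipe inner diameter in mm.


A = m_dot / (rho * v) = 0.43 / (1241 * 0.87) = 0.0003982698417 m^2
d = sqrt(4*A/pi) * 1000
d = 22.5 mm

22.5


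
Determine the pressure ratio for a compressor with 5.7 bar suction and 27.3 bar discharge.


PR = P_high / P_low
PR = 27.3 / 5.7
PR = 4.789

4.789


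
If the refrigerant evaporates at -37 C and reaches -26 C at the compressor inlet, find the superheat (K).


Superheat = T_suction - T_evap
Superheat = -26 - (-37)
Superheat = 11 K

11


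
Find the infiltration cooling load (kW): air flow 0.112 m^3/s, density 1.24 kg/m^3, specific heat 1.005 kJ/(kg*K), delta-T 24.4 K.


Q = V_dot * rho * cp * dT
Q = 0.112 * 1.24 * 1.005 * 24.4
Q = 3.406 kW

3.406


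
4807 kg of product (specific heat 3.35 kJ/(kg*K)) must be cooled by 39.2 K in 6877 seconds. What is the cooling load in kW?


Q = m * cp * dT / t
Q = 4807 * 3.35 * 39.2 / 6877
Q = 91.792 kW

91.792


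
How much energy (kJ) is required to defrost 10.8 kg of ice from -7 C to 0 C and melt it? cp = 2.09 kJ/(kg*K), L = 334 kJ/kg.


Sensible heat = cp * dT = 2.09 * 7 = 14.63 kJ/kg
Total per kg = 14.63 + 334 = 348.63 kJ/kg
Q = m * total = 10.8 * 348.63
Q = 3765.2 kJ

3765.2


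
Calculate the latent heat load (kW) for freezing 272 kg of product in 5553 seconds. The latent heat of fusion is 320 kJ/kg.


Q_lat = m * h_fg / t
Q_lat = 272 * 320 / 5553
Q_lat = 15.67 kW

15.67


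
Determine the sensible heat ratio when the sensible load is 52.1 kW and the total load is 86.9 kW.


SHR = Q_sensible / Q_total
SHR = 52.1 / 86.9
SHR = 0.6

0.6


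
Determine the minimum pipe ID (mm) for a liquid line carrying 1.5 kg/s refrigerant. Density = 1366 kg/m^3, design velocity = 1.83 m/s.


A = m_dot / (rho * v) = 1.5 / (1366 * 1.83) = 0.0006000528046 m^2
d = sqrt(4*A/pi) * 1000
d = 27.6 mm

27.6


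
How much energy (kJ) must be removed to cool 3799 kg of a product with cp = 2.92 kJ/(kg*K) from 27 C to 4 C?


dT = 27 - (4) = 23 K
Q = m * cp * dT = 3799 * 2.92 * 23
Q = 255141 kJ

255141


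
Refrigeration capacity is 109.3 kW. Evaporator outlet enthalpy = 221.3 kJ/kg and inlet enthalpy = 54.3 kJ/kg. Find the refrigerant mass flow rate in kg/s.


dh = 221.3 - 54.3 = 167.0 kJ/kg
m_dot = Q / dh = 109.3 / 167.0 = 0.6545 kg/s

0.6545


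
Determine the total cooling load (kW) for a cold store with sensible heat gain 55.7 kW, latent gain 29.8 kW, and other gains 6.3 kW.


Q_total = Q_s + Q_l + Q_misc
Q_total = 55.7 + 29.8 + 6.3
Q_total = 91.8 kW

91.8


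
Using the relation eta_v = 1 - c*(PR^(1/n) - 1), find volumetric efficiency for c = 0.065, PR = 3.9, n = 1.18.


PR^(1/n) = 3.9^(1/1.18) = 3.16885385
eta_v = 1 - 0.065 * (3.16885385 - 1)
eta_v = 0.859

0.859


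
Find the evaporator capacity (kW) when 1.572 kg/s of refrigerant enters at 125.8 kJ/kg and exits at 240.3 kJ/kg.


dh = 240.3 - 125.8 = 114.5 kJ/kg
Q_evap = m_dot * dh = 1.572 * 114.5
Q_evap = 179.99 kW

179.99


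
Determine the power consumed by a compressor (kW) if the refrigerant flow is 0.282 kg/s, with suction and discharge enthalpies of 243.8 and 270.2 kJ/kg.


dh = 270.2 - 243.8 = 26.4 kJ/kg
W = m_dot * dh = 0.282 * 26.4 = 7.44 kW

7.44


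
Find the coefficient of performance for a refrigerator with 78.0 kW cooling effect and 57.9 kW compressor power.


COP = Q_evap / W
COP = 78.0 / 57.9
COP = 1.347

1.347


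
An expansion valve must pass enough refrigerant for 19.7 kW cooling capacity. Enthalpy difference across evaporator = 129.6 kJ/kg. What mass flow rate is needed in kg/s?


m_dot = Q / dh
m_dot = 19.7 / 129.6
m_dot = 0.152 kg/s

0.152


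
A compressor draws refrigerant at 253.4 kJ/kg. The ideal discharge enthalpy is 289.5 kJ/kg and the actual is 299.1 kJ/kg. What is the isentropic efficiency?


dh_ideal = 289.5 - 253.4 = 36.1 kJ/kg
dh_actual = 299.1 - 253.4 = 45.7 kJ/kg
eta_s = dh_ideal / dh_actual = 36.1 / 45.7
eta_s = 0.7899

0.7899


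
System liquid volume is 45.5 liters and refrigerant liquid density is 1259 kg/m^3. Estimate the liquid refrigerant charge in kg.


Charge = V * rho / 1000
Charge = 45.5 * 1259 / 1000
Charge = 57.28 kg

57.28


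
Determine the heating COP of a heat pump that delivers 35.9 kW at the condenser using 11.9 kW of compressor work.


COP_hp = Q_cond / W
COP_hp = 35.9 / 11.9
COP_hp = 3.017

3.017


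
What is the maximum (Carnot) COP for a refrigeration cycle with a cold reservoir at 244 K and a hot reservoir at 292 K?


dT = 292 - 244 = 48 K
COP_carnot = T_cold / dT = 244 / 48
COP_carnot = 5.083

5.083


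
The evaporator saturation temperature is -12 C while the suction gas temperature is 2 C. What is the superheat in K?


Superheat = T_suction - T_evap
Superheat = 2 - (-12)
Superheat = 14 K

14


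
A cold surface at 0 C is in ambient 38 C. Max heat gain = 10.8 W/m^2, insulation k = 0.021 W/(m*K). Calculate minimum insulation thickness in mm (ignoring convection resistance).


dT = 38 - (0) = 38 K
thickness = k * dT / q_max * 1000
thickness = 0.021 * 38 / 10.8 * 1000
thickness = 73.9 mm

73.9


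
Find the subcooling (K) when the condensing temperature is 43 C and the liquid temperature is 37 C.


Subcooling = T_cond - T_liquid
Subcooling = 43 - 37
Subcooling = 6 K

6


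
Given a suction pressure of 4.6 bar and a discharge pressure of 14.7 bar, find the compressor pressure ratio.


PR = P_high / P_low
PR = 14.7 / 4.6
PR = 3.196

3.196


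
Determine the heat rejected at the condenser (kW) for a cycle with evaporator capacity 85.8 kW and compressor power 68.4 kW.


Q_cond = Q_evap + W
Q_cond = 85.8 + 68.4
Q_cond = 154.2 kW

154.2


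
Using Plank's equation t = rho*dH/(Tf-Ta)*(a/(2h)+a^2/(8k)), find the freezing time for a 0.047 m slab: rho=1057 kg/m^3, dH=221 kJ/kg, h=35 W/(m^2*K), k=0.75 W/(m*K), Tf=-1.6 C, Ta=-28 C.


dT = -1.6 - (-28) = 26.4 K
term1 = a/(2h) = 0.047/(2*35) = 0.0006714285714
term2 = a^2/(8k) = 0.047^2/(8*0.75) = 0.0003681666667
t = rho*dH*1000/dT * (term1 + term2)
t = 1057*221*1000/26.4 * (0.0006714285714 + 0.0003681666667)
t = 9199 s

9199


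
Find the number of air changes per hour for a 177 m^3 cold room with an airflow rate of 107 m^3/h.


ACH = flow / volume
ACH = 107 / 177
ACH = 0.605

0.605


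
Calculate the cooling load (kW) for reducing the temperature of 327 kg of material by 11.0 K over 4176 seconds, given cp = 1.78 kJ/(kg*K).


Q = m * cp * dT / t
Q = 327 * 1.78 * 11.0 / 4176
Q = 1.533 kW

1.533


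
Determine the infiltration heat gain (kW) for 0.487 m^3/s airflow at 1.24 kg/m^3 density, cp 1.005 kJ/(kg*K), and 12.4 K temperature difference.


Q = V_dot * rho * cp * dT
Q = 0.487 * 1.24 * 1.005 * 12.4
Q = 7.526 kW

7.526


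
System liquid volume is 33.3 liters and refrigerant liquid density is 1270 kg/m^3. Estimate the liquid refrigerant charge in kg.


Charge = V * rho / 1000
Charge = 33.3 * 1270 / 1000
Charge = 42.29 kg

42.29


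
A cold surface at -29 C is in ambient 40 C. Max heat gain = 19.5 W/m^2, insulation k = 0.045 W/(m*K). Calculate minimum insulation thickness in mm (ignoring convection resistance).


dT = 40 - (-29) = 69 K
thickness = k * dT / q_max * 1000
thickness = 0.045 * 69 / 19.5 * 1000
thickness = 159.2 mm

159.2


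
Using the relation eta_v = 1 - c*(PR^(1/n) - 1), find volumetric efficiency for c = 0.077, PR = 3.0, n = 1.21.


PR^(1/n) = 3.0^(1/1.21) = 2.47922011
eta_v = 1 - 0.077 * (2.47922011 - 1)
eta_v = 0.8861

0.8861


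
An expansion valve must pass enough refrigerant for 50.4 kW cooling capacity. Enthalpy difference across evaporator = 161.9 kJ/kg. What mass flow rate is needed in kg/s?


m_dot = Q / dh
m_dot = 50.4 / 161.9
m_dot = 0.3113 kg/s

0.3113


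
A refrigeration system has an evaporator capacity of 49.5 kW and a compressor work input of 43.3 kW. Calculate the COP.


COP = Q_evap / W
COP = 49.5 / 43.3
COP = 1.143

1.143


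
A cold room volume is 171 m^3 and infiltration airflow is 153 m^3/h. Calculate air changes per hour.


ACH = flow / volume
ACH = 153 / 171
ACH = 0.895

0.895


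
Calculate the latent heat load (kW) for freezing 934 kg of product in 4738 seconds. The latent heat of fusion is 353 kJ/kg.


Q_lat = m * h_fg / t
Q_lat = 934 * 353 / 4738
Q_lat = 69.59 kW

69.59


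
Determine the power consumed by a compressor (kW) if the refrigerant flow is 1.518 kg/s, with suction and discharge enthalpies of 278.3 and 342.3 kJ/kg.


dh = 342.3 - 278.3 = 64.0 kJ/kg
W = m_dot * dh = 1.518 * 64.0 = 97.15 kW

97.15


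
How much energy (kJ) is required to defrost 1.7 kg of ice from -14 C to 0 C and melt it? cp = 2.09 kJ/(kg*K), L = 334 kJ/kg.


Sensible heat = cp * dT = 2.09 * 14 = 29.26 kJ/kg
Total per kg = 29.26 + 334 = 363.26 kJ/kg
Q = m * total = 1.7 * 363.26
Q = 617.5 kJ

617.5


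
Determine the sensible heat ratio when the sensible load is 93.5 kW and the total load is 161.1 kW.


SHR = Q_sensible / Q_total
SHR = 93.5 / 161.1
SHR = 0.58

0.58


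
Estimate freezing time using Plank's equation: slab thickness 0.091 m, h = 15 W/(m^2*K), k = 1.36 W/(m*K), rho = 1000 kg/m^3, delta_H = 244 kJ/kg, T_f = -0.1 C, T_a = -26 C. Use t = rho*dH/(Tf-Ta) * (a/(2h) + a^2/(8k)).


dT = -0.1 - (-26) = 25.9 K
term1 = a/(2h) = 0.091/(2*15) = 0.003033333333
term2 = a^2/(8k) = 0.091^2/(8*1.36) = 0.0007611213235
t = rho*dH*1000/dT * (term1 + term2)
t = 1000*244*1000/25.9 * (0.003033333333 + 0.0007611213235)
t = 35747 s

35747


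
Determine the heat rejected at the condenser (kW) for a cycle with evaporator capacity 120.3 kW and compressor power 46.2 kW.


Q_cond = Q_evap + W
Q_cond = 120.3 + 46.2
Q_cond = 166.5 kW

166.5


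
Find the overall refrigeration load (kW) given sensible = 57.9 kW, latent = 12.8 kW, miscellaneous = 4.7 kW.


Q_total = Q_s + Q_l + Q_misc
Q_total = 57.9 + 12.8 + 4.7
Q_total = 75.4 kW

75.4


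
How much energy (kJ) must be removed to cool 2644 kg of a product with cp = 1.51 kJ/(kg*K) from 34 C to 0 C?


dT = 34 - (0) = 34 K
Q = m * cp * dT = 2644 * 1.51 * 34
Q = 135743 kJ

135743


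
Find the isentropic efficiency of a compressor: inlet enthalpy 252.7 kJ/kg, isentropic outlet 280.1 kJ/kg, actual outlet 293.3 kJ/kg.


dh_ideal = 280.1 - 252.7 = 27.4 kJ/kg
dh_actual = 293.3 - 252.7 = 40.6 kJ/kg
eta_s = dh_ideal / dh_actual = 27.4 / 40.6
eta_s = 0.6749

0.6749


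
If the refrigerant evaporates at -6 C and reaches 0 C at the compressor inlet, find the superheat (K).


Superheat = T_suction - T_evap
Superheat = 0 - (-6)
Superheat = 6 K

6


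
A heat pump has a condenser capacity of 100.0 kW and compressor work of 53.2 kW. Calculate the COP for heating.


COP_hp = Q_cond / W
COP_hp = 100.0 / 53.2
COP_hp = 1.88

1.88


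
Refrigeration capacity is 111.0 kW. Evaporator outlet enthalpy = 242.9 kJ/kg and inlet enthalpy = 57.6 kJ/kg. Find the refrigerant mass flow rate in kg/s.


dh = 242.9 - 57.6 = 185.3 kJ/kg
m_dot = Q / dh = 111.0 / 185.3 = 0.599 kg/s

0.599


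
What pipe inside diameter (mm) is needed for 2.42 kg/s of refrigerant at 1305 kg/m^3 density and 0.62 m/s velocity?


A = m_dot / (rho * v) = 2.42 / (1305 * 0.62) = 0.002990977629 m^2
d = sqrt(4*A/pi) * 1000
d = 61.7 mm

61.7


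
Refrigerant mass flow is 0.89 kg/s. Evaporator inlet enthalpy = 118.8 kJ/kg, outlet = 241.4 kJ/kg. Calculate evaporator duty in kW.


dh = 241.4 - 118.8 = 122.6 kJ/kg
Q_evap = m_dot * dh = 0.89 * 122.6
Q_evap = 109.11 kW

109.11


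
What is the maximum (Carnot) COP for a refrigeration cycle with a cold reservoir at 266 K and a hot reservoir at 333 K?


dT = 333 - 266 = 67 K
COP_carnot = T_cold / dT = 266 / 67
COP_carnot = 3.97

3.97


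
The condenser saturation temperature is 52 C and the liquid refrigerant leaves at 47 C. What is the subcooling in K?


Subcooling = T_cond - T_liquid
Subcooling = 52 - 47
Subcooling = 5 K

5


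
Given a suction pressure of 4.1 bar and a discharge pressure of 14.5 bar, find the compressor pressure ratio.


PR = P_high / P_low
PR = 14.5 / 4.1
PR = 3.537

3.537


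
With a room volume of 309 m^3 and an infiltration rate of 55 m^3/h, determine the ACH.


ACH = flow / volume
ACH = 55 / 309
ACH = 0.178

0.178


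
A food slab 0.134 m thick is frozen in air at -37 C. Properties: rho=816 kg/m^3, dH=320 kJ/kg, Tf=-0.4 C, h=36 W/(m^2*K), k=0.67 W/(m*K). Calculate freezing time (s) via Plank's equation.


dT = -0.4 - (-37) = 36.6 K
term1 = a/(2h) = 0.134/(2*36) = 0.001861111111
term2 = a^2/(8k) = 0.134^2/(8*0.67) = 0.00335
t = rho*dH*1000/dT * (term1 + term2)
t = 816*320*1000/36.6 * (0.001861111111 + 0.00335)
t = 37178 s

37178


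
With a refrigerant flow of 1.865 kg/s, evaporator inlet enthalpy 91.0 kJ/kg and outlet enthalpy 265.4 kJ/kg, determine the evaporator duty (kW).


dh = 265.4 - 91.0 = 174.4 kJ/kg
Q_evap = m_dot * dh = 1.865 * 174.4
Q_evap = 325.26 kW

325.26


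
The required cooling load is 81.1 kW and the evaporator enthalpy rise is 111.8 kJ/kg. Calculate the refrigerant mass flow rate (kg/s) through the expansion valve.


m_dot = Q / dh
m_dot = 81.1 / 111.8
m_dot = 0.7254 kg/s

0.7254


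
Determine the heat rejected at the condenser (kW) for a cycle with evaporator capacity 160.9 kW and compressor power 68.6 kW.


Q_cond = Q_evap + W
Q_cond = 160.9 + 68.6
Q_cond = 229.5 kW

229.5


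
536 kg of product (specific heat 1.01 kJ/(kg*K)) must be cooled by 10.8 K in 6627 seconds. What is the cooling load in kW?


Q = m * cp * dT / t
Q = 536 * 1.01 * 10.8 / 6627
Q = 0.882 kW

0.882


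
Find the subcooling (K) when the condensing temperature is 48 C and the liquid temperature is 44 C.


Subcooling = T_cond - T_liquid
Subcooling = 48 - 44
Subcooling = 4 K

4


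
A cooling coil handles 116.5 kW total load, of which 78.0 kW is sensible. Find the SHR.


SHR = Q_sensible / Q_total
SHR = 78.0 / 116.5
SHR = 0.67

0.67


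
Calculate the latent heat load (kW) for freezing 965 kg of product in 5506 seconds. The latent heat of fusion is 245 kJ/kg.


Q_lat = m * h_fg / t
Q_lat = 965 * 245 / 5506
Q_lat = 42.94 kW

42.94


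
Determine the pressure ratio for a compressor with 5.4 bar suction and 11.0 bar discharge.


PR = P_high / P_low
PR = 11.0 / 5.4
PR = 2.037

2.037


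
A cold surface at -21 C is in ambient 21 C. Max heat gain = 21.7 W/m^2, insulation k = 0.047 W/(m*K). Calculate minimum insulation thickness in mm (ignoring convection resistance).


dT = 21 - (-21) = 42 K
thickness = k * dT / q_max * 1000
thickness = 0.047 * 42 / 21.7 * 1000
thickness = 91.0 mm

91.0


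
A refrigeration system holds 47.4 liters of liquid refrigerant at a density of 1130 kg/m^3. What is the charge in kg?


Charge = V * rho / 1000
Charge = 47.4 * 1130 / 1000
Charge = 53.56 kg

53.56


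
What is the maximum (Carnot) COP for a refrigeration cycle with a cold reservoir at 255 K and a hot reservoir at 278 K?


dT = 278 - 255 = 23 K
COP_carnot = T_cold / dT = 255 / 23
COP_carnot = 11.087

11.087


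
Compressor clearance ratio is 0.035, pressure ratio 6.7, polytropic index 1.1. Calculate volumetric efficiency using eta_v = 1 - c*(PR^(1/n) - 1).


PR^(1/n) = 6.7^(1/1.1) = 5.63607928
eta_v = 1 - 0.035 * (5.63607928 - 1)
eta_v = 0.8377

0.8377


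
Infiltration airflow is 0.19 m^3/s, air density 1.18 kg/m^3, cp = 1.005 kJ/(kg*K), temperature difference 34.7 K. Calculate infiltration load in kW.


Q = V_dot * rho * cp * dT
Q = 0.19 * 1.18 * 1.005 * 34.7
Q = 7.819 kW

7.819


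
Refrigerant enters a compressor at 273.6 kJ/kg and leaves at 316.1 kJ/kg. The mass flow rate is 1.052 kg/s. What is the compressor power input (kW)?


dh = 316.1 - 273.6 = 42.5 kJ/kg
W = m_dot * dh = 1.052 * 42.5 = 44.71 kW

44.71


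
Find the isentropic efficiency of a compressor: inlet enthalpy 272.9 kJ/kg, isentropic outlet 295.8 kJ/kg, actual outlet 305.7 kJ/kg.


dh_ideal = 295.8 - 272.9 = 22.9 kJ/kg
dh_actual = 305.7 - 272.9 = 32.8 kJ/kg
eta_s = dh_ideal / dh_actual = 22.9 / 32.8
eta_s = 0.6982

0.6982


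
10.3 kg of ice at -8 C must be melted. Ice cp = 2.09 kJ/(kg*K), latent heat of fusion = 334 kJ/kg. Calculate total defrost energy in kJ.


Sensible heat = cp * dT = 2.09 * 8 = 16.72 kJ/kg
Total per kg = 16.72 + 334 = 350.72 kJ/kg
Q = m * total = 10.3 * 350.72
Q = 3612.4 kJ

3612.4


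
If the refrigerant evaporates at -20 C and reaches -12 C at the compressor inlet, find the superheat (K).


Superheat = T_suction - T_evap
Superheat = -12 - (-20)
Superheat = 8 K

8


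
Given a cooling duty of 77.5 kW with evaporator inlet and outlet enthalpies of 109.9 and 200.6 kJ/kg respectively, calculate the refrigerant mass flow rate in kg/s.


dh = 200.6 - 109.9 = 90.7 kJ/kg
m_dot = Q / dh = 77.5 / 90.7 = 0.8545 kg/s

0.8545


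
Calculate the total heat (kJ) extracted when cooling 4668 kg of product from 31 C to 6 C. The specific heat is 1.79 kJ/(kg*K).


dT = 31 - (6) = 25 K
Q = m * cp * dT = 4668 * 1.79 * 25
Q = 208893 kJ

208893
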